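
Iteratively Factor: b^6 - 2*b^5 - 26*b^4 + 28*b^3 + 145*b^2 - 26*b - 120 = (b - 5)*(b^5 + 3*b^4 - 11*b^3 - 27*b^2 + 10*b + 24) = (b - 5)*(b - 1)*(b^4 + 4*b^3 - 7*b^2 - 34*b - 24) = (b - 5)*(b - 1)*(b + 4)*(b^3 - 7*b - 6) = (b - 5)*(b - 1)*(b + 1)*(b + 4)*(b^2 - b - 6) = (b - 5)*(b - 3)*(b - 1)*(b + 1)*(b + 4)*(b + 2)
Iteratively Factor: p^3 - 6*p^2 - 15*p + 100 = (p - 5)*(p^2 - p - 20) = (p - 5)^2*(p + 4)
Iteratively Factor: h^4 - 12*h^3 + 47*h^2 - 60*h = (h - 4)*(h^3 - 8*h^2 + 15*h) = (h - 5)*(h - 4)*(h^2 - 3*h) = (h - 5)*(h - 4)*(h - 3)*(h)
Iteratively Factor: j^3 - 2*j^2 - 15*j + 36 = (j + 4)*(j^2 - 6*j + 9) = (j - 3)*(j + 4)*(j - 3)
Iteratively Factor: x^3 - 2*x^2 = (x)*(x^2 - 2*x) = x^2*(x - 2)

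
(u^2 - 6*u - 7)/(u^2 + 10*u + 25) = (u^2 - 6*u - 7)/(u^2 + 10*u + 25)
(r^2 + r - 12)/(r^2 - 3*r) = (r + 4)/r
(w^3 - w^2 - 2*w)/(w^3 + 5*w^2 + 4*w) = (w - 2)/(w + 4)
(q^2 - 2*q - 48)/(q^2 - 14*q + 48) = (q + 6)/(q - 6)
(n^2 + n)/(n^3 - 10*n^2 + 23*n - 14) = n*(n + 1)/(n^3 - 10*n^2 + 23*n - 14)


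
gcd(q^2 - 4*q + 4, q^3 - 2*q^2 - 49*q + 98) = q - 2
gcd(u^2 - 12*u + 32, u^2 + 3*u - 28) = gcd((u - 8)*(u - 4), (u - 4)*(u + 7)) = u - 4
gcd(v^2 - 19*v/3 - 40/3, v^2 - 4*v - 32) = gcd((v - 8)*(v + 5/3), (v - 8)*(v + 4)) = v - 8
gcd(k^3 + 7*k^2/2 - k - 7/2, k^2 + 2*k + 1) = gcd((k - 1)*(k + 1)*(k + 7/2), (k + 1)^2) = k + 1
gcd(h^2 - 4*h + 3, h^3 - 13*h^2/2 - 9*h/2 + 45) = h - 3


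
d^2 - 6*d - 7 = (d - 7)*(d + 1)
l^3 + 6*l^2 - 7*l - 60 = (l - 3)*(l + 4)*(l + 5)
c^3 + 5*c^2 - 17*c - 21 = (c - 3)*(c + 1)*(c + 7)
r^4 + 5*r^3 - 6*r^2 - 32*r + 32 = (r - 2)*(r - 1)*(r + 4)^2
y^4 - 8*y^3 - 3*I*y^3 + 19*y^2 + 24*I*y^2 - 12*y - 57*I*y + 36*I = (y - 4)*(y - 3)*(y - 1)*(y - 3*I)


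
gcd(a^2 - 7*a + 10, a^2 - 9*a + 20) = a - 5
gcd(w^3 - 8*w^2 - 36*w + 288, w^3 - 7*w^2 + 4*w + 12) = w - 6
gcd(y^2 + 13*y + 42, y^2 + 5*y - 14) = y + 7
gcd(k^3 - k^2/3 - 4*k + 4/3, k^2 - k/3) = k - 1/3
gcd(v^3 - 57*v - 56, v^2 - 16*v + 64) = v - 8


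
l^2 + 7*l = l*(l + 7)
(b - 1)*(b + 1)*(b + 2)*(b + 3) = b^4 + 5*b^3 + 5*b^2 - 5*b - 6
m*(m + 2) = m^2 + 2*m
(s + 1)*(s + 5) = s^2 + 6*s + 5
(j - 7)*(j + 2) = j^2 - 5*j - 14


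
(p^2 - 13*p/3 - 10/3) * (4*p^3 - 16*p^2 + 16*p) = 4*p^5 - 100*p^4/3 + 72*p^3 - 16*p^2 - 160*p/3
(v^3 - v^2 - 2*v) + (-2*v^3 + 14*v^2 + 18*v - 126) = -v^3 + 13*v^2 + 16*v - 126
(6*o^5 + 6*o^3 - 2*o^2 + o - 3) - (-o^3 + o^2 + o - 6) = 6*o^5 + 7*o^3 - 3*o^2 + 3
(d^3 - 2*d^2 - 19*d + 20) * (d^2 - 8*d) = d^5 - 10*d^4 - 3*d^3 + 172*d^2 - 160*d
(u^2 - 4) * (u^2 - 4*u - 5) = u^4 - 4*u^3 - 9*u^2 + 16*u + 20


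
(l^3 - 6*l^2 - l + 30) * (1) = l^3 - 6*l^2 - l + 30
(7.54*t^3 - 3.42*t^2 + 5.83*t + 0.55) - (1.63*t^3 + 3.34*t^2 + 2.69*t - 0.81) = 5.91*t^3 - 6.76*t^2 + 3.14*t + 1.36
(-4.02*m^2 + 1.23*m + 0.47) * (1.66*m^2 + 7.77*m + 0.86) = -6.6732*m^4 - 29.1936*m^3 + 6.8801*m^2 + 4.7097*m + 0.4042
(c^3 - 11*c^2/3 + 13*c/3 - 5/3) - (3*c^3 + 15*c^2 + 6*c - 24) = -2*c^3 - 56*c^2/3 - 5*c/3 + 67/3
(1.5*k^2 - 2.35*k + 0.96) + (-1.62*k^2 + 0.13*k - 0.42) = -0.12*k^2 - 2.22*k + 0.54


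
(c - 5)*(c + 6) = c^2 + c - 30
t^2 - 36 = (t - 6)*(t + 6)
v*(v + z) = v^2 + v*z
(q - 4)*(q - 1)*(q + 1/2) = q^3 - 9*q^2/2 + 3*q/2 + 2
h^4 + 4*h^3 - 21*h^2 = h^2*(h - 3)*(h + 7)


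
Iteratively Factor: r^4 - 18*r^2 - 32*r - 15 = (r + 1)*(r^3 - r^2 - 17*r - 15) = (r + 1)^2*(r^2 - 2*r - 15) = (r + 1)^2*(r + 3)*(r - 5)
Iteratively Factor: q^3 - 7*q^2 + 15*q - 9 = (q - 3)*(q^2 - 4*q + 3) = (q - 3)^2*(q - 1)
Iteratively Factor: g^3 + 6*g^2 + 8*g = (g + 2)*(g^2 + 4*g) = (g + 2)*(g + 4)*(g)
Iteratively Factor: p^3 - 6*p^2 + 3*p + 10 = (p - 2)*(p^2 - 4*p - 5) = (p - 2)*(p + 1)*(p - 5)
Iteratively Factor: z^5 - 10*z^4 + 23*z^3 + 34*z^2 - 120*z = (z)*(z^4 - 10*z^3 + 23*z^2 + 34*z - 120) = z*(z - 3)*(z^3 - 7*z^2 + 2*z + 40) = z*(z - 5)*(z - 3)*(z^2 - 2*z - 8) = z*(z - 5)*(z - 4)*(z - 3)*(z + 2)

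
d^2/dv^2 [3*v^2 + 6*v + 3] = 6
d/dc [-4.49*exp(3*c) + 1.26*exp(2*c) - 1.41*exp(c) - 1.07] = (-13.47*exp(2*c) + 2.52*exp(c) - 1.41)*exp(c)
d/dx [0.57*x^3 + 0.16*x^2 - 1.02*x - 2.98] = 1.71*x^2 + 0.32*x - 1.02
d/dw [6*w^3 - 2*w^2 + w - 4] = 18*w^2 - 4*w + 1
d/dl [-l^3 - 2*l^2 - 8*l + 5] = -3*l^2 - 4*l - 8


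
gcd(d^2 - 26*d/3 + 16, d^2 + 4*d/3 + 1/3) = 1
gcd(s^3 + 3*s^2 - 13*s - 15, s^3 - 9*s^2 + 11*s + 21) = s^2 - 2*s - 3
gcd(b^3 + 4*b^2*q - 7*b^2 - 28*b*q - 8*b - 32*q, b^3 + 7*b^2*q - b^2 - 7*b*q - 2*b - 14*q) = b + 1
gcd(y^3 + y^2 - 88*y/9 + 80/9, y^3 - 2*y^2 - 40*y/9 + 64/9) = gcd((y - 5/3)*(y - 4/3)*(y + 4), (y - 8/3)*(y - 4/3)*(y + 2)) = y - 4/3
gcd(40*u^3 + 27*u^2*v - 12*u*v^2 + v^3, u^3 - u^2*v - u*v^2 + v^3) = u + v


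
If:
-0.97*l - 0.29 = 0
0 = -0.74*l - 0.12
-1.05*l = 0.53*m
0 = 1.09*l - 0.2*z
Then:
No Solution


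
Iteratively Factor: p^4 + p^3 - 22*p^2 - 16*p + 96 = (p - 4)*(p^3 + 5*p^2 - 2*p - 24) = (p - 4)*(p - 2)*(p^2 + 7*p + 12) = (p - 4)*(p - 2)*(p + 3)*(p + 4)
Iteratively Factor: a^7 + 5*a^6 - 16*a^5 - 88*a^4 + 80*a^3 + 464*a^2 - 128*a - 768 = (a + 2)*(a^6 + 3*a^5 - 22*a^4 - 44*a^3 + 168*a^2 + 128*a - 384) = (a - 2)*(a + 2)*(a^5 + 5*a^4 - 12*a^3 - 68*a^2 + 32*a + 192) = (a - 2)*(a + 2)*(a + 4)*(a^4 + a^3 - 16*a^2 - 4*a + 48) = (a - 3)*(a - 2)*(a + 2)*(a + 4)*(a^3 + 4*a^2 - 4*a - 16) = (a - 3)*(a - 2)^2*(a + 2)*(a + 4)*(a^2 + 6*a + 8) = (a - 3)*(a - 2)^2*(a + 2)^2*(a + 4)*(a + 4)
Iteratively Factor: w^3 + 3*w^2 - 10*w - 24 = (w + 4)*(w^2 - w - 6) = (w - 3)*(w + 4)*(w + 2)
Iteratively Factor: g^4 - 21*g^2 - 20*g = (g + 1)*(g^3 - g^2 - 20*g) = (g - 5)*(g + 1)*(g^2 + 4*g) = g*(g - 5)*(g + 1)*(g + 4)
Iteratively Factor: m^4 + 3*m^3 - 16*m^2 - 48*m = (m + 3)*(m^3 - 16*m) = m*(m + 3)*(m^2 - 16) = m*(m - 4)*(m + 3)*(m + 4)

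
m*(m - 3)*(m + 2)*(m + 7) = m^4 + 6*m^3 - 13*m^2 - 42*m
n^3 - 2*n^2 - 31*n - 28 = (n - 7)*(n + 1)*(n + 4)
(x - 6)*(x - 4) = x^2 - 10*x + 24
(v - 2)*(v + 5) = v^2 + 3*v - 10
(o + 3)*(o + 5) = o^2 + 8*o + 15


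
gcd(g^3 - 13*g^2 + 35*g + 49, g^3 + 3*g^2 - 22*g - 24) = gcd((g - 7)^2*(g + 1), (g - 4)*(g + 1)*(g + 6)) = g + 1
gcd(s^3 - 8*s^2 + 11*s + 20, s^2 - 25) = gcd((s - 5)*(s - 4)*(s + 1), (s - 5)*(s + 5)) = s - 5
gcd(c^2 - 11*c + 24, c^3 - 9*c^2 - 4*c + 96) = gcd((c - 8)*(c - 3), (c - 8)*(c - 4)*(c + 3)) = c - 8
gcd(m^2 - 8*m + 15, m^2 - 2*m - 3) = m - 3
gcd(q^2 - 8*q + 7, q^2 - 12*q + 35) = q - 7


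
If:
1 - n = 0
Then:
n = 1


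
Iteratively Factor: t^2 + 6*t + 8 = (t + 4)*(t + 2)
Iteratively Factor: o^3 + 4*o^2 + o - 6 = (o + 3)*(o^2 + o - 2) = (o + 2)*(o + 3)*(o - 1)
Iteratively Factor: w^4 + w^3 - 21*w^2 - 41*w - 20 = (w - 5)*(w^3 + 6*w^2 + 9*w + 4) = (w - 5)*(w + 1)*(w^2 + 5*w + 4) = (w - 5)*(w + 1)^2*(w + 4)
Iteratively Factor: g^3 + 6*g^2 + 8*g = (g)*(g^2 + 6*g + 8) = g*(g + 2)*(g + 4)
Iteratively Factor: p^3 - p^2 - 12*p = (p + 3)*(p^2 - 4*p) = p*(p + 3)*(p - 4)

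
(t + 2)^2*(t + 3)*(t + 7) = t^4 + 14*t^3 + 65*t^2 + 124*t + 84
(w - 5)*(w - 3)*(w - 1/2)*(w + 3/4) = w^4 - 31*w^3/4 + 101*w^2/8 + 27*w/4 - 45/8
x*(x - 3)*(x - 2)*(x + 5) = x^4 - 19*x^2 + 30*x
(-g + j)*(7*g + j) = -7*g^2 + 6*g*j + j^2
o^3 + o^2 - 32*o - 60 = (o - 6)*(o + 2)*(o + 5)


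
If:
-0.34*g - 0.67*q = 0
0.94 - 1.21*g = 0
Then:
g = 0.78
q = -0.39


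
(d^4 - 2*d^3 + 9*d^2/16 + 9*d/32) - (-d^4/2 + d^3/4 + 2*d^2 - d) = 3*d^4/2 - 9*d^3/4 - 23*d^2/16 + 41*d/32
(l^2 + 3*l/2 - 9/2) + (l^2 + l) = 2*l^2 + 5*l/2 - 9/2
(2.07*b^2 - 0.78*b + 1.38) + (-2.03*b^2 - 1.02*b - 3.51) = 0.04*b^2 - 1.8*b - 2.13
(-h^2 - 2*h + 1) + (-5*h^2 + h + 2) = -6*h^2 - h + 3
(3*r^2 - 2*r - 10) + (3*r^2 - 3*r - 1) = 6*r^2 - 5*r - 11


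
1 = 1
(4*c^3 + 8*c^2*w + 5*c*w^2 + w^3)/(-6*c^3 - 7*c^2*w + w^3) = (2*c + w)/(-3*c + w)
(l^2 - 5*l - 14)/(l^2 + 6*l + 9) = (l^2 - 5*l - 14)/(l^2 + 6*l + 9)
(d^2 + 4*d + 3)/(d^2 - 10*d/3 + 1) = 3*(d^2 + 4*d + 3)/(3*d^2 - 10*d + 3)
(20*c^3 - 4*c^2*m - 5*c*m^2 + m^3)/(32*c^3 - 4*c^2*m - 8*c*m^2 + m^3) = (5*c - m)/(8*c - m)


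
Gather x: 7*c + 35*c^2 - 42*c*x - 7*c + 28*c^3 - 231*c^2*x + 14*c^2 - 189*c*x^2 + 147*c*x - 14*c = 28*c^3 + 49*c^2 - 189*c*x^2 - 14*c + x*(-231*c^2 + 105*c)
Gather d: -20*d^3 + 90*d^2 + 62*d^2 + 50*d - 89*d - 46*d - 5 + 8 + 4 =-20*d^3 + 152*d^2 - 85*d + 7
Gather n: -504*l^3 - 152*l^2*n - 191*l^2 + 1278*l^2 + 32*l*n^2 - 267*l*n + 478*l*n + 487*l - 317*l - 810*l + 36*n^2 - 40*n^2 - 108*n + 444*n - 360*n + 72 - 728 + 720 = -504*l^3 + 1087*l^2 - 640*l + n^2*(32*l - 4) + n*(-152*l^2 + 211*l - 24) + 64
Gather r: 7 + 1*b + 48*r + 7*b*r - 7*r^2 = b - 7*r^2 + r*(7*b + 48) + 7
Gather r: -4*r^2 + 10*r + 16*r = -4*r^2 + 26*r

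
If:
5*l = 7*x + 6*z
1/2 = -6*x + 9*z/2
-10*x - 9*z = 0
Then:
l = -1/330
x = -1/22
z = 5/99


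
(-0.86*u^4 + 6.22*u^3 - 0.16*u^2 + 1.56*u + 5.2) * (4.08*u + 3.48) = -3.5088*u^5 + 22.3848*u^4 + 20.9928*u^3 + 5.808*u^2 + 26.6448*u + 18.096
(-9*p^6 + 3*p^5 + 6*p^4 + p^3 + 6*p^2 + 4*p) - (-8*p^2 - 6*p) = -9*p^6 + 3*p^5 + 6*p^4 + p^3 + 14*p^2 + 10*p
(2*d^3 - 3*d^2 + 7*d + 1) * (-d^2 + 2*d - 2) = -2*d^5 + 7*d^4 - 17*d^3 + 19*d^2 - 12*d - 2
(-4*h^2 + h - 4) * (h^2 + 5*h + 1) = -4*h^4 - 19*h^3 - 3*h^2 - 19*h - 4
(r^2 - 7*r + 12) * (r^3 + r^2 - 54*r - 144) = r^5 - 6*r^4 - 49*r^3 + 246*r^2 + 360*r - 1728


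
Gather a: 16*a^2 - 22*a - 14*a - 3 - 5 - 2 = 16*a^2 - 36*a - 10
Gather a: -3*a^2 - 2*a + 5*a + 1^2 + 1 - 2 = -3*a^2 + 3*a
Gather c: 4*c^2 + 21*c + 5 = 4*c^2 + 21*c + 5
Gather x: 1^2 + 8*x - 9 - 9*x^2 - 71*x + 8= -9*x^2 - 63*x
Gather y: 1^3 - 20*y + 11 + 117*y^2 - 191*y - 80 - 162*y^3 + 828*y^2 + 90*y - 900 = -162*y^3 + 945*y^2 - 121*y - 968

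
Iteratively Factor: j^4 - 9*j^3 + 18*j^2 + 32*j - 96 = (j - 3)*(j^3 - 6*j^2 + 32) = (j - 3)*(j + 2)*(j^2 - 8*j + 16) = (j - 4)*(j - 3)*(j + 2)*(j - 4)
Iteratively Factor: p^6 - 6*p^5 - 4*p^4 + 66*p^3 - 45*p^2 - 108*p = (p - 3)*(p^5 - 3*p^4 - 13*p^3 + 27*p^2 + 36*p) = (p - 3)*(p + 1)*(p^4 - 4*p^3 - 9*p^2 + 36*p) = (p - 3)^2*(p + 1)*(p^3 - p^2 - 12*p) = (p - 4)*(p - 3)^2*(p + 1)*(p^2 + 3*p) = p*(p - 4)*(p - 3)^2*(p + 1)*(p + 3)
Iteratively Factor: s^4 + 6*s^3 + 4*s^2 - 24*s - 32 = (s - 2)*(s^3 + 8*s^2 + 20*s + 16) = (s - 2)*(s + 4)*(s^2 + 4*s + 4) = (s - 2)*(s + 2)*(s + 4)*(s + 2)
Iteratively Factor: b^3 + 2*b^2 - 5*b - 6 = (b - 2)*(b^2 + 4*b + 3) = (b - 2)*(b + 3)*(b + 1)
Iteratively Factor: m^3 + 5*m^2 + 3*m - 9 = (m - 1)*(m^2 + 6*m + 9) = (m - 1)*(m + 3)*(m + 3)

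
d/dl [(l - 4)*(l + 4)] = 2*l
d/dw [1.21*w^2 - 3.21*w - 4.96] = 2.42*w - 3.21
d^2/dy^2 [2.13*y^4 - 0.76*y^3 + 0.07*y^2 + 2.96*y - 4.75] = 25.56*y^2 - 4.56*y + 0.14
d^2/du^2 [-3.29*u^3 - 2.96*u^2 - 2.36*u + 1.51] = -19.74*u - 5.92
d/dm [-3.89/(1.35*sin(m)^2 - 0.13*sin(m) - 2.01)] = (10.503*sin(m) - 0.5057)*cos(m)/(-1.35*sin(m)^2 + 0.13*sin(m) + 2.01)^2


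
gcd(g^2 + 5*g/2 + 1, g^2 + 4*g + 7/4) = g + 1/2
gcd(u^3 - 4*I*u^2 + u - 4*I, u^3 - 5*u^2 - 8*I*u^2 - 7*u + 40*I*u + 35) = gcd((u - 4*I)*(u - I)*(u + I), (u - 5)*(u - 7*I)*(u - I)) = u - I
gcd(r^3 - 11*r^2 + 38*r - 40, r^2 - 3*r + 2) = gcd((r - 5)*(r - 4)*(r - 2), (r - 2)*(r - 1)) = r - 2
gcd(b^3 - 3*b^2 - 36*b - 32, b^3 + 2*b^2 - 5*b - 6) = b + 1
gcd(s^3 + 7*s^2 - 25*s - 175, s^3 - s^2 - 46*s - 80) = s + 5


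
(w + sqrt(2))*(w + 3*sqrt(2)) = w^2 + 4*sqrt(2)*w + 6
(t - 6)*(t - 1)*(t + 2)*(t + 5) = t^4 - 33*t^2 - 28*t + 60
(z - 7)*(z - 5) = z^2 - 12*z + 35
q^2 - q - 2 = (q - 2)*(q + 1)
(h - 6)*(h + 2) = h^2 - 4*h - 12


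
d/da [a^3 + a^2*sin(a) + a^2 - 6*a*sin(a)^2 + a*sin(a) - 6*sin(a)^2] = a^2*cos(a) + 3*a^2 + 2*a*sin(a) - 6*a*sin(2*a) + a*cos(a) + 2*a - 6*sin(a)^2 + sin(a) - 6*sin(2*a)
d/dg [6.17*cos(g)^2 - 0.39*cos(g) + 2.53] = (0.39 - 12.34*cos(g))*sin(g)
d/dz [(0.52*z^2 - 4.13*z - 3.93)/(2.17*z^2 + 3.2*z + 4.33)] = (10.6261*z^2 + 21.5594*z - 5.3069)/(4.7089*z^4 + 13.888*z^3 + 29.0322*z^2 + 27.712*z + 18.7489)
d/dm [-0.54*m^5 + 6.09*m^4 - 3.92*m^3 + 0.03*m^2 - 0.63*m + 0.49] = -2.7*m^4 + 24.36*m^3 - 11.76*m^2 + 0.06*m - 0.63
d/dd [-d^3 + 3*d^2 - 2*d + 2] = -3*d^2 + 6*d - 2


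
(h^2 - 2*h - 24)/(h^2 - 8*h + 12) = (h + 4)/(h - 2)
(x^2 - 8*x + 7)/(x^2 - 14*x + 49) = (x - 1)/(x - 7)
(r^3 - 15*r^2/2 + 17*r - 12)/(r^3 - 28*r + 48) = (r - 3/2)/(r + 6)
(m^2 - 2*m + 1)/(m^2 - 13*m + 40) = (m^2 - 2*m + 1)/(m^2 - 13*m + 40)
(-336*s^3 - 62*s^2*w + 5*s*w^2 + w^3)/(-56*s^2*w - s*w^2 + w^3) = (6*s + w)/w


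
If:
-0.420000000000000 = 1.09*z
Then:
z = -0.39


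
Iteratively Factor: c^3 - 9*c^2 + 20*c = (c - 4)*(c^2 - 5*c) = (c - 5)*(c - 4)*(c)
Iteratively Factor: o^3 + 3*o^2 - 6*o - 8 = (o + 1)*(o^2 + 2*o - 8) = (o - 2)*(o + 1)*(o + 4)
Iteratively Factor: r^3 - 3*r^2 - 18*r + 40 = (r - 5)*(r^2 + 2*r - 8) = (r - 5)*(r - 2)*(r + 4)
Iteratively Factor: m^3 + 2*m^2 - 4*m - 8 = (m + 2)*(m^2 - 4) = (m - 2)*(m + 2)*(m + 2)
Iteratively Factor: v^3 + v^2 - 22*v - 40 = (v + 2)*(v^2 - v - 20) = (v - 5)*(v + 2)*(v + 4)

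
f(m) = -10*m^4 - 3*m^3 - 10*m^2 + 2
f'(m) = -40*m^3 - 9*m^2 - 20*m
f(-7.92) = -38480.90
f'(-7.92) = 19465.59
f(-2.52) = -416.77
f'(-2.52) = 633.37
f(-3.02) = -838.39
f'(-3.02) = 1080.06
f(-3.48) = -1459.29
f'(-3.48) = 1646.37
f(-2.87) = -687.91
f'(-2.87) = 928.86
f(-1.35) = -42.06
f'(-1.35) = 109.01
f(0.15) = 1.76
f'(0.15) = -3.34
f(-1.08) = -19.49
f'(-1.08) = 61.49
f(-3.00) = -817.00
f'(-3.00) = 1059.00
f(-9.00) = -64231.00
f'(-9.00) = 28611.00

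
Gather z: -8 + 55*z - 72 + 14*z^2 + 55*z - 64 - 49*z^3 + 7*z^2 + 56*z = -49*z^3 + 21*z^2 + 166*z - 144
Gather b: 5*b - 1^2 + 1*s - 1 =5*b + s - 2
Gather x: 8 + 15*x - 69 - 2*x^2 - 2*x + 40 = -2*x^2 + 13*x - 21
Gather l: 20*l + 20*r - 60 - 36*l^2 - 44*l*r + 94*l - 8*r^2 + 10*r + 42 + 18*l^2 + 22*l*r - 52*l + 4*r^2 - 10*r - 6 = -18*l^2 + l*(62 - 22*r) - 4*r^2 + 20*r - 24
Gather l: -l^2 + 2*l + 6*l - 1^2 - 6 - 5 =-l^2 + 8*l - 12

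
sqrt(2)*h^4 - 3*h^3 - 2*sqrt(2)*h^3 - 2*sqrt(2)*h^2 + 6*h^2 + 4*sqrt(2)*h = h*(h - 2)*(h - 2*sqrt(2))*(sqrt(2)*h + 1)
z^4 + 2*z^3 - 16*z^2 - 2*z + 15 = (z - 3)*(z - 1)*(z + 1)*(z + 5)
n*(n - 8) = n^2 - 8*n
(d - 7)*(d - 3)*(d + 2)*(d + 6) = d^4 - 2*d^3 - 47*d^2 + 48*d + 252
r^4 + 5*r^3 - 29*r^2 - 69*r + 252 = (r - 3)^2*(r + 4)*(r + 7)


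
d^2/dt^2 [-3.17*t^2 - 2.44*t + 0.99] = -6.34000000000000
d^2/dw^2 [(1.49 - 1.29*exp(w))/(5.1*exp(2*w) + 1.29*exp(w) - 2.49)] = (-33.5529*exp(4*w) + 163.50651*exp(3*w) - 68.88213*exp(2*w) + 74.02194*exp(w) - 3.2121)*exp(w)/(132.651*exp(6*w) + 100.6587*exp(5*w) - 168.83397*exp(4*w) - 96.143571*exp(3*w) + 82.430703*exp(2*w) + 23.994387*exp(w) - 15.438249)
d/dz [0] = 0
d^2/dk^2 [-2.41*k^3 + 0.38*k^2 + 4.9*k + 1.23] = 0.76 - 14.46*k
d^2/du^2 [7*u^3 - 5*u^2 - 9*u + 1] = 42*u - 10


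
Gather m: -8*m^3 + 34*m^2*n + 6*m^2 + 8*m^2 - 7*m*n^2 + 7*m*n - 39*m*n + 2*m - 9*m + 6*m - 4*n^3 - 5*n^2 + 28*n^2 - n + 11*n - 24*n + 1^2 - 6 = -8*m^3 + m^2*(34*n + 14) + m*(-7*n^2 - 32*n - 1) - 4*n^3 + 23*n^2 - 14*n - 5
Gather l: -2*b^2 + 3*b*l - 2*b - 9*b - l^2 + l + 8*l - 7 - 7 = -2*b^2 - 11*b - l^2 + l*(3*b + 9) - 14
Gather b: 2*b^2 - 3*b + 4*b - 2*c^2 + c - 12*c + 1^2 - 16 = 2*b^2 + b - 2*c^2 - 11*c - 15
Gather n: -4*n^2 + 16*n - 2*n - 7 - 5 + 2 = -4*n^2 + 14*n - 10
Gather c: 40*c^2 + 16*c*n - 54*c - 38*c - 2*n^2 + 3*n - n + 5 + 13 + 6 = 40*c^2 + c*(16*n - 92) - 2*n^2 + 2*n + 24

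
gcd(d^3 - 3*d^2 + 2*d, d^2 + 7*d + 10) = 1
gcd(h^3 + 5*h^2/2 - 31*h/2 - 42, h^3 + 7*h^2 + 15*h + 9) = h + 3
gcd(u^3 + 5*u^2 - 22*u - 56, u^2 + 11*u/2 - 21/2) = u + 7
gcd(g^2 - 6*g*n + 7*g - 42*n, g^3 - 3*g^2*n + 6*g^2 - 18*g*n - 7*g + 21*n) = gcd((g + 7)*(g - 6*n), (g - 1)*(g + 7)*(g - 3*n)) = g + 7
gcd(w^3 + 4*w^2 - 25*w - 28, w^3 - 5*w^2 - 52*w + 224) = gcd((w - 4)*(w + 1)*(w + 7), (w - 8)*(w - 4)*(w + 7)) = w^2 + 3*w - 28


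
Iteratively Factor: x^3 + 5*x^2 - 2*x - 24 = (x + 4)*(x^2 + x - 6) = (x - 2)*(x + 4)*(x + 3)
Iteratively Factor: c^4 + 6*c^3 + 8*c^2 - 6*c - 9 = (c + 1)*(c^3 + 5*c^2 + 3*c - 9) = (c - 1)*(c + 1)*(c^2 + 6*c + 9) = (c - 1)*(c + 1)*(c + 3)*(c + 3)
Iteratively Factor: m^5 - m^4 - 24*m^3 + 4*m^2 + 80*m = (m - 2)*(m^4 + m^3 - 22*m^2 - 40*m) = (m - 5)*(m - 2)*(m^3 + 6*m^2 + 8*m) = (m - 5)*(m - 2)*(m + 4)*(m^2 + 2*m) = (m - 5)*(m - 2)*(m + 2)*(m + 4)*(m)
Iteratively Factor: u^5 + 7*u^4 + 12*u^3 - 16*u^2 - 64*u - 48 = (u + 3)*(u^4 + 4*u^3 - 16*u - 16) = (u - 2)*(u + 3)*(u^3 + 6*u^2 + 12*u + 8) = (u - 2)*(u + 2)*(u + 3)*(u^2 + 4*u + 4) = (u - 2)*(u + 2)^2*(u + 3)*(u + 2)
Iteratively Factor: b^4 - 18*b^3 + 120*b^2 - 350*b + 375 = (b - 5)*(b^3 - 13*b^2 + 55*b - 75) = (b - 5)^2*(b^2 - 8*b + 15) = (b - 5)^3*(b - 3)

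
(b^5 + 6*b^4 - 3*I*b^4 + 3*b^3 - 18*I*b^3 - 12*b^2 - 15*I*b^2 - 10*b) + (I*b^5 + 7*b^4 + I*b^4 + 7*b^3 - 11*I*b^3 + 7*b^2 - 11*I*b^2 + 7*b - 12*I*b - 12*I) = b^5 + I*b^5 + 13*b^4 - 2*I*b^4 + 10*b^3 - 29*I*b^3 - 5*b^2 - 26*I*b^2 - 3*b - 12*I*b - 12*I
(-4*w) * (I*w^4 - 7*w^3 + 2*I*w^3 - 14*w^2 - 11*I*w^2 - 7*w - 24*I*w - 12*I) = -4*I*w^5 + 28*w^4 - 8*I*w^4 + 56*w^3 + 44*I*w^3 + 28*w^2 + 96*I*w^2 + 48*I*w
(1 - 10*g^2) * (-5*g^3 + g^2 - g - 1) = 50*g^5 - 10*g^4 + 5*g^3 + 11*g^2 - g - 1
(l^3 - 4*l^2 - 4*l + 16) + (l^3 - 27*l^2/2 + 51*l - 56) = 2*l^3 - 35*l^2/2 + 47*l - 40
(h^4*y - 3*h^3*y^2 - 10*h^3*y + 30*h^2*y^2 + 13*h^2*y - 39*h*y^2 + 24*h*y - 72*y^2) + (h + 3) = h^4*y - 3*h^3*y^2 - 10*h^3*y + 30*h^2*y^2 + 13*h^2*y - 39*h*y^2 + 24*h*y + h - 72*y^2 + 3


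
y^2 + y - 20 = (y - 4)*(y + 5)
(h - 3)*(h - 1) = h^2 - 4*h + 3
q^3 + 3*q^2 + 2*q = q*(q + 1)*(q + 2)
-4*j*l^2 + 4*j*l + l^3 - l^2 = l*(-4*j + l)*(l - 1)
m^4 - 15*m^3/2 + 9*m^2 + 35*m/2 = m*(m - 5)*(m - 7/2)*(m + 1)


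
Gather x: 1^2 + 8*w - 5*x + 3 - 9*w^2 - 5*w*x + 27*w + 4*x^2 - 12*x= -9*w^2 + 35*w + 4*x^2 + x*(-5*w - 17) + 4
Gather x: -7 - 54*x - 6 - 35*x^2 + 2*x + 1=-35*x^2 - 52*x - 12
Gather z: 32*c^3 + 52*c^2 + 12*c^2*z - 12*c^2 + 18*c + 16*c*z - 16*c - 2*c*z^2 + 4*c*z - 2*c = 32*c^3 + 40*c^2 - 2*c*z^2 + z*(12*c^2 + 20*c)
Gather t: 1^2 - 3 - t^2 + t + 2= -t^2 + t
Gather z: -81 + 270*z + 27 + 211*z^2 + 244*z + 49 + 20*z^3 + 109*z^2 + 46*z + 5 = 20*z^3 + 320*z^2 + 560*z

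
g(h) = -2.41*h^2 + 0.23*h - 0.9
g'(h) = 0.23 - 4.82*h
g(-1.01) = -3.59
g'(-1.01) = 5.10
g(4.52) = -49.10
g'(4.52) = -21.56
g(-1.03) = -3.69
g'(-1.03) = 5.19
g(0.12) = -0.91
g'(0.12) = -0.35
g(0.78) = -2.19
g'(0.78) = -3.53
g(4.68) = -52.61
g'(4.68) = -22.33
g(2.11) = -11.14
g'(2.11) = -9.94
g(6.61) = -104.68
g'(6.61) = -31.63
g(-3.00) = -23.28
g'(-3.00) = 14.69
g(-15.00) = -546.60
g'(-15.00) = 72.53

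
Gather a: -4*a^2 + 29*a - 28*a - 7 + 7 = -4*a^2 + a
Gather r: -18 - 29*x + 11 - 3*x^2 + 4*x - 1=-3*x^2 - 25*x - 8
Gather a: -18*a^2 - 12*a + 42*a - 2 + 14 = -18*a^2 + 30*a + 12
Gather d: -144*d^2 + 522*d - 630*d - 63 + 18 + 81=-144*d^2 - 108*d + 36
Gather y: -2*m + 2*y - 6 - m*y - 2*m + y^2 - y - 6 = -4*m + y^2 + y*(1 - m) - 12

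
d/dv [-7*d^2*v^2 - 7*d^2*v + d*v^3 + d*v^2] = d*(-14*d*v - 7*d + 3*v^2 + 2*v)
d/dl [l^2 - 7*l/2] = 2*l - 7/2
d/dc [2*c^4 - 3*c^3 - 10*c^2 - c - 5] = 8*c^3 - 9*c^2 - 20*c - 1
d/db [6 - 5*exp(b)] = -5*exp(b)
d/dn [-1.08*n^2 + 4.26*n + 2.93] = 4.26 - 2.16*n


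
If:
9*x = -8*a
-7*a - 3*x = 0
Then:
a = 0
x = 0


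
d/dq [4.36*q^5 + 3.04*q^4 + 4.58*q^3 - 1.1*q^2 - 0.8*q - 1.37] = 21.8*q^4 + 12.16*q^3 + 13.74*q^2 - 2.2*q - 0.8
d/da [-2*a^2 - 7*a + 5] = -4*a - 7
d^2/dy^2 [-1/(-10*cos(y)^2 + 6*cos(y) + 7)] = 2*(200*sin(y)^4 - 258*sin(y)^2 + 183*cos(y)/2 - 45*cos(3*y)/2 - 48)/(10*sin(y)^2 + 6*cos(y) - 3)^3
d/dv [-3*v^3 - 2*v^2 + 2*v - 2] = -9*v^2 - 4*v + 2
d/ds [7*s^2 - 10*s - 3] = 14*s - 10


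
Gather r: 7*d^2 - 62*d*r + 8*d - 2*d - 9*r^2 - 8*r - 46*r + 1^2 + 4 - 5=7*d^2 + 6*d - 9*r^2 + r*(-62*d - 54)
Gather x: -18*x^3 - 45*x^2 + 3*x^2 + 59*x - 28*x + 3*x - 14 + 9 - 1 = -18*x^3 - 42*x^2 + 34*x - 6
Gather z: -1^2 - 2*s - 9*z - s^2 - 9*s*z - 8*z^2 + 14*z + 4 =-s^2 - 2*s - 8*z^2 + z*(5 - 9*s) + 3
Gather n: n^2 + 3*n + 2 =n^2 + 3*n + 2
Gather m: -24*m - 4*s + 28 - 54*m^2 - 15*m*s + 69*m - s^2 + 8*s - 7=-54*m^2 + m*(45 - 15*s) - s^2 + 4*s + 21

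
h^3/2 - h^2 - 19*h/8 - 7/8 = (h/2 + 1/2)*(h - 7/2)*(h + 1/2)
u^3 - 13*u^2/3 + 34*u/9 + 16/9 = (u - 8/3)*(u - 2)*(u + 1/3)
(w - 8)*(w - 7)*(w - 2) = w^3 - 17*w^2 + 86*w - 112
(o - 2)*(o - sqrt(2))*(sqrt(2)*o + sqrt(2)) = sqrt(2)*o^3 - 2*o^2 - sqrt(2)*o^2 - 2*sqrt(2)*o + 2*o + 4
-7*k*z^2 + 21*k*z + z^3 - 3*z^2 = z*(-7*k + z)*(z - 3)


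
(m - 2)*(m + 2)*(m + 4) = m^3 + 4*m^2 - 4*m - 16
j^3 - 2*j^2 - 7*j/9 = j*(j - 7/3)*(j + 1/3)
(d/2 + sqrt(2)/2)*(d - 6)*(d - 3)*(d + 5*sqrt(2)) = d^4/2 - 9*d^3/2 + 3*sqrt(2)*d^3 - 27*sqrt(2)*d^2 + 14*d^2 - 45*d + 54*sqrt(2)*d + 90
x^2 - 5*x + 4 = (x - 4)*(x - 1)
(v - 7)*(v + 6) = v^2 - v - 42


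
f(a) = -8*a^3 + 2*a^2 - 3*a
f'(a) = -24*a^2 + 4*a - 3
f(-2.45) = 137.00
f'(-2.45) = -156.86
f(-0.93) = 10.95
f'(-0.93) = -27.48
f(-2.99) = 240.70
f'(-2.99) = -229.52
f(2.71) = -152.66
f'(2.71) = -168.42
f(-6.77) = 2594.29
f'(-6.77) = -1130.07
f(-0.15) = 0.52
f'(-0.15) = -4.14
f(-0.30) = 1.30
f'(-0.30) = -6.36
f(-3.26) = 308.20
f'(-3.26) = -271.10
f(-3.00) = 243.00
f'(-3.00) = -231.00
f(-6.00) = 1818.00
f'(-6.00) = -891.00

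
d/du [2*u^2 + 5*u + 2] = 4*u + 5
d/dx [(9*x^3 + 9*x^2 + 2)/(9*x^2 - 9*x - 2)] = 9*(9*x^4 - 18*x^3 - 15*x^2 - 8*x + 2)/(81*x^4 - 162*x^3 + 45*x^2 + 36*x + 4)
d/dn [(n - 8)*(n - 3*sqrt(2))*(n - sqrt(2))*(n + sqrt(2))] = 4*n^3 - 24*n^2 - 9*sqrt(2)*n^2 - 4*n + 48*sqrt(2)*n + 6*sqrt(2) + 16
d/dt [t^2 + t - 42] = 2*t + 1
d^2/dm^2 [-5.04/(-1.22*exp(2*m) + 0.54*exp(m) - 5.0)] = ((2.7216 - 24.5952*exp(m))*(1.22*exp(2*m) - 0.54*exp(m) + 5.0) + 5.04*(2.44*exp(m) - 0.54)*(4.88*exp(m) - 1.08)*exp(m))*exp(m)/(1.22*exp(2*m) - 0.54*exp(m) + 5.0)^3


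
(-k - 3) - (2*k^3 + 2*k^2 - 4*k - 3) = -2*k^3 - 2*k^2 + 3*k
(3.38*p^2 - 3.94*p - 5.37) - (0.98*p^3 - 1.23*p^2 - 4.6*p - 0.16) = -0.98*p^3 + 4.61*p^2 + 0.66*p - 5.21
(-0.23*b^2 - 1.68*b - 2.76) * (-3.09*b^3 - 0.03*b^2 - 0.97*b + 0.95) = 0.7107*b^5 + 5.1981*b^4 + 8.8019*b^3 + 1.4939*b^2 + 1.0812*b - 2.622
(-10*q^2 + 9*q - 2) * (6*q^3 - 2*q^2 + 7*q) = -60*q^5 + 74*q^4 - 100*q^3 + 67*q^2 - 14*q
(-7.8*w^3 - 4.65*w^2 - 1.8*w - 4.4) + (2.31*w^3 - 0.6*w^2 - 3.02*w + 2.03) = -5.49*w^3 - 5.25*w^2 - 4.82*w - 2.37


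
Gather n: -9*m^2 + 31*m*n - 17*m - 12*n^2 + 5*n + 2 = -9*m^2 - 17*m - 12*n^2 + n*(31*m + 5) + 2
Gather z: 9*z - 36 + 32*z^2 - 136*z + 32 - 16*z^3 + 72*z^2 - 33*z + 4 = -16*z^3 + 104*z^2 - 160*z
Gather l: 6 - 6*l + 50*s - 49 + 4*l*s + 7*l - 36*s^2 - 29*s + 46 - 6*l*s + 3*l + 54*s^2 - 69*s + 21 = l*(4 - 2*s) + 18*s^2 - 48*s + 24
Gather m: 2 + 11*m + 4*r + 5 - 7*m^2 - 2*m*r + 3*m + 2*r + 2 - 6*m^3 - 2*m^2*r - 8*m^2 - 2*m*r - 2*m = -6*m^3 + m^2*(-2*r - 15) + m*(12 - 4*r) + 6*r + 9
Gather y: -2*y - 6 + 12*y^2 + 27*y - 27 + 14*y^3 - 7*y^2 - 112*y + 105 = 14*y^3 + 5*y^2 - 87*y + 72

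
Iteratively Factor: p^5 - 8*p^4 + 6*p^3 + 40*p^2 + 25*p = (p - 5)*(p^4 - 3*p^3 - 9*p^2 - 5*p) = p*(p - 5)*(p^3 - 3*p^2 - 9*p - 5) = p*(p - 5)*(p + 1)*(p^2 - 4*p - 5) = p*(p - 5)*(p + 1)^2*(p - 5)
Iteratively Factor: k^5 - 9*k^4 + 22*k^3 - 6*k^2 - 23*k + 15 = (k - 1)*(k^4 - 8*k^3 + 14*k^2 + 8*k - 15) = (k - 1)*(k + 1)*(k^3 - 9*k^2 + 23*k - 15) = (k - 1)^2*(k + 1)*(k^2 - 8*k + 15) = (k - 3)*(k - 1)^2*(k + 1)*(k - 5)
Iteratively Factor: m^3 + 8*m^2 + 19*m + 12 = (m + 3)*(m^2 + 5*m + 4) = (m + 1)*(m + 3)*(m + 4)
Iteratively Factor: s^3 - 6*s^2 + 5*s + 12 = (s - 4)*(s^2 - 2*s - 3) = (s - 4)*(s - 3)*(s + 1)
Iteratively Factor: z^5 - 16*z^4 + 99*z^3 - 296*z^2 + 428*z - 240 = (z - 3)*(z^4 - 13*z^3 + 60*z^2 - 116*z + 80) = (z - 3)*(z - 2)*(z^3 - 11*z^2 + 38*z - 40) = (z - 5)*(z - 3)*(z - 2)*(z^2 - 6*z + 8) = (z - 5)*(z - 4)*(z - 3)*(z - 2)*(z - 2)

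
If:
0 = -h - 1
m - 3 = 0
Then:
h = -1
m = 3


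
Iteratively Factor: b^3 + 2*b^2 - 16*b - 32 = (b - 4)*(b^2 + 6*b + 8) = (b - 4)*(b + 4)*(b + 2)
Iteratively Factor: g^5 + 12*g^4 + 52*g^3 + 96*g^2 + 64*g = (g + 2)*(g^4 + 10*g^3 + 32*g^2 + 32*g) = (g + 2)*(g + 4)*(g^3 + 6*g^2 + 8*g) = g*(g + 2)*(g + 4)*(g^2 + 6*g + 8) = g*(g + 2)*(g + 4)^2*(g + 2)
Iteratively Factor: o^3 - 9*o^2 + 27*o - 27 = (o - 3)*(o^2 - 6*o + 9) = (o - 3)^2*(o - 3)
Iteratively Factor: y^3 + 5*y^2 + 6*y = (y)*(y^2 + 5*y + 6) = y*(y + 2)*(y + 3)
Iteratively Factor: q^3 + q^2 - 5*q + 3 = (q - 1)*(q^2 + 2*q - 3) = (q - 1)^2*(q + 3)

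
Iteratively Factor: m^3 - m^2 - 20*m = (m)*(m^2 - m - 20) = m*(m + 4)*(m - 5)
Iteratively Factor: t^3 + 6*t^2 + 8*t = (t + 2)*(t^2 + 4*t) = t*(t + 2)*(t + 4)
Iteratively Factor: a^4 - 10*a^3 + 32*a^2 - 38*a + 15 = (a - 1)*(a^3 - 9*a^2 + 23*a - 15) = (a - 5)*(a - 1)*(a^2 - 4*a + 3) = (a - 5)*(a - 3)*(a - 1)*(a - 1)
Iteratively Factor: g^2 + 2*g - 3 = (g + 3)*(g - 1)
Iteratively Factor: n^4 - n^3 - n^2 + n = (n - 1)*(n^3 - n) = (n - 1)*(n + 1)*(n^2 - n) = n*(n - 1)*(n + 1)*(n - 1)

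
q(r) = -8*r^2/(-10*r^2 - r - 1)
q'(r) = -8*r^2*(20*r + 1)/(-10*r^2 - r - 1)^2 - 16*r/(-10*r^2 - r - 1)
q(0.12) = 0.09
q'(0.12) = 1.27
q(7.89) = 0.79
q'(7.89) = 0.00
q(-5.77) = 0.81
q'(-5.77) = 0.00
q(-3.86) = 0.82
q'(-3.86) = 0.00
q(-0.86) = 0.79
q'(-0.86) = -0.14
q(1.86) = 0.74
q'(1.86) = 0.04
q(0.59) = 0.55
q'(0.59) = 0.48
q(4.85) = 0.78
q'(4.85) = 0.00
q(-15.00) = 0.81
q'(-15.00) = 0.00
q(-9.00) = 0.81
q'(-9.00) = 0.00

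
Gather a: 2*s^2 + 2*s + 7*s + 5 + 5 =2*s^2 + 9*s + 10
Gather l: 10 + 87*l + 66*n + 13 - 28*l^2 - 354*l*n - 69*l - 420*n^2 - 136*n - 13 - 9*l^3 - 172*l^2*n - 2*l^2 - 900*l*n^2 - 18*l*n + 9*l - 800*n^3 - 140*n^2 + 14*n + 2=-9*l^3 + l^2*(-172*n - 30) + l*(-900*n^2 - 372*n + 27) - 800*n^3 - 560*n^2 - 56*n + 12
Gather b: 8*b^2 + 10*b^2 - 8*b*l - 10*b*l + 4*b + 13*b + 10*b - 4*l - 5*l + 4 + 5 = 18*b^2 + b*(27 - 18*l) - 9*l + 9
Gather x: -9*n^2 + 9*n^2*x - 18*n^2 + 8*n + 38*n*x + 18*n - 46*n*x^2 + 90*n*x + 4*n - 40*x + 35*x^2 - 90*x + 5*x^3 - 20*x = -27*n^2 + 30*n + 5*x^3 + x^2*(35 - 46*n) + x*(9*n^2 + 128*n - 150)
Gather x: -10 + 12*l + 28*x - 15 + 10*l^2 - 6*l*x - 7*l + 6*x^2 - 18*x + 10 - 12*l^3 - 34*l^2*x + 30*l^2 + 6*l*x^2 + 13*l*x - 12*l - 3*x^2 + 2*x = -12*l^3 + 40*l^2 - 7*l + x^2*(6*l + 3) + x*(-34*l^2 + 7*l + 12) - 15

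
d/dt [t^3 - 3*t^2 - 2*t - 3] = 3*t^2 - 6*t - 2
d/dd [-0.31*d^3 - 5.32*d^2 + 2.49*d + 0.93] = -0.93*d^2 - 10.64*d + 2.49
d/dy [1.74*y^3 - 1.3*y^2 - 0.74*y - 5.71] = 5.22*y^2 - 2.6*y - 0.74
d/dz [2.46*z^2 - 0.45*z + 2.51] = 4.92*z - 0.45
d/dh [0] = 0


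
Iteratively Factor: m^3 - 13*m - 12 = (m + 1)*(m^2 - m - 12) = (m + 1)*(m + 3)*(m - 4)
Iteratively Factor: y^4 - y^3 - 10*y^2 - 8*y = (y + 1)*(y^3 - 2*y^2 - 8*y) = (y + 1)*(y + 2)*(y^2 - 4*y) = (y - 4)*(y + 1)*(y + 2)*(y)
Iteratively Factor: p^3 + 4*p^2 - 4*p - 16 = (p - 2)*(p^2 + 6*p + 8) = (p - 2)*(p + 4)*(p + 2)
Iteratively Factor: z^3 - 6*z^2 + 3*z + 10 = (z + 1)*(z^2 - 7*z + 10) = (z - 2)*(z + 1)*(z - 5)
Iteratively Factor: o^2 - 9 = (o - 3)*(o + 3)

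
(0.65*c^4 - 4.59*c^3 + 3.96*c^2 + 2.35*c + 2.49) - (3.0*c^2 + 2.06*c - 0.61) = 0.65*c^4 - 4.59*c^3 + 0.96*c^2 + 0.29*c + 3.1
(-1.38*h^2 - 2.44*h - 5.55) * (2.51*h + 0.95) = -3.4638*h^3 - 7.4354*h^2 - 16.2485*h - 5.2725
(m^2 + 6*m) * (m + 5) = m^3 + 11*m^2 + 30*m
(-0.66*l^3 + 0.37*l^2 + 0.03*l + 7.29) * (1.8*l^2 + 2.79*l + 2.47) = -1.188*l^5 - 1.1754*l^4 - 0.5439*l^3 + 14.1196*l^2 + 20.4132*l + 18.0063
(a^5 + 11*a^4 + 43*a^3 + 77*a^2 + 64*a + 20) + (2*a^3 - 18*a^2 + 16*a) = a^5 + 11*a^4 + 45*a^3 + 59*a^2 + 80*a + 20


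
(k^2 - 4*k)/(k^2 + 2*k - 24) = k/(k + 6)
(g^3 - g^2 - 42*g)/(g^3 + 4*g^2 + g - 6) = g*(g^2 - g - 42)/(g^3 + 4*g^2 + g - 6)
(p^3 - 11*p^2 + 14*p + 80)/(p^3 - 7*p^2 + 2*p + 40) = (p - 8)/(p - 4)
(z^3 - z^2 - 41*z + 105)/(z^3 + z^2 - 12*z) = (z^2 + 2*z - 35)/(z*(z + 4))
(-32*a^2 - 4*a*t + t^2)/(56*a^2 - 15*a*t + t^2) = (4*a + t)/(-7*a + t)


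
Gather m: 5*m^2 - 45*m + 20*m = 5*m^2 - 25*m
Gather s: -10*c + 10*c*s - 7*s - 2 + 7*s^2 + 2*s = -10*c + 7*s^2 + s*(10*c - 5) - 2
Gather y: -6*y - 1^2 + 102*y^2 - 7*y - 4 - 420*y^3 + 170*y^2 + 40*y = -420*y^3 + 272*y^2 + 27*y - 5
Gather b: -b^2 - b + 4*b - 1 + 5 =-b^2 + 3*b + 4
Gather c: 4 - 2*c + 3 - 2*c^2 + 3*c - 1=-2*c^2 + c + 6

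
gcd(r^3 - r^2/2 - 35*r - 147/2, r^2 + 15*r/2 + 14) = r + 7/2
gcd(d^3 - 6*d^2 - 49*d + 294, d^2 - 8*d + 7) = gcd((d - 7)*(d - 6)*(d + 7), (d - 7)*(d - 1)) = d - 7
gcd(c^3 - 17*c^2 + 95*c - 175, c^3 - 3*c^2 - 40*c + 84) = c - 7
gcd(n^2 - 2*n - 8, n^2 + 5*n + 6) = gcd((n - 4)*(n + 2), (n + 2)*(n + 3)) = n + 2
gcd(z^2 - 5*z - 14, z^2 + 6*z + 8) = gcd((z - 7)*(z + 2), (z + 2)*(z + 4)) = z + 2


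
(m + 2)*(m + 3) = m^2 + 5*m + 6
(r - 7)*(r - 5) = r^2 - 12*r + 35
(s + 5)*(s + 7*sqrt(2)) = s^2 + 5*s + 7*sqrt(2)*s + 35*sqrt(2)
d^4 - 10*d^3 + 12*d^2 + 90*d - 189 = (d - 7)*(d - 3)^2*(d + 3)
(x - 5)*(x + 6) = x^2 + x - 30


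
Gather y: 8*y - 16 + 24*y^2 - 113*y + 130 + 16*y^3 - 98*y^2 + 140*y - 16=16*y^3 - 74*y^2 + 35*y + 98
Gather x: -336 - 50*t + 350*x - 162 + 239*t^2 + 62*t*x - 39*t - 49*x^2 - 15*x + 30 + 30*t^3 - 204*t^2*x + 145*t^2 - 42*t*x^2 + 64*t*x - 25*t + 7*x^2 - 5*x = 30*t^3 + 384*t^2 - 114*t + x^2*(-42*t - 42) + x*(-204*t^2 + 126*t + 330) - 468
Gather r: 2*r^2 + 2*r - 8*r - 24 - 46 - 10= 2*r^2 - 6*r - 80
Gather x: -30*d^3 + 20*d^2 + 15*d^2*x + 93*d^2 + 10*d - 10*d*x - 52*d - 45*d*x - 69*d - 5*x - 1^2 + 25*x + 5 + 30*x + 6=-30*d^3 + 113*d^2 - 111*d + x*(15*d^2 - 55*d + 50) + 10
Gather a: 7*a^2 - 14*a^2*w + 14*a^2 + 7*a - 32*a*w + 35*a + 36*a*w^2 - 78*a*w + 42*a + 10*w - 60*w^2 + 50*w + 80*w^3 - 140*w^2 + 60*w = a^2*(21 - 14*w) + a*(36*w^2 - 110*w + 84) + 80*w^3 - 200*w^2 + 120*w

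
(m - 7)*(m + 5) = m^2 - 2*m - 35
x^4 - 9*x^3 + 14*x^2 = x^2*(x - 7)*(x - 2)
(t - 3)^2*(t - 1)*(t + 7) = t^4 - 34*t^2 + 96*t - 63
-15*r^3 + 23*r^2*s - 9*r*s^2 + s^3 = (-5*r + s)*(-3*r + s)*(-r + s)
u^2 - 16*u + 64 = (u - 8)^2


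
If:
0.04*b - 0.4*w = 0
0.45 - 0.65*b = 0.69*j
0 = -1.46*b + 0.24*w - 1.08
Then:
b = -0.75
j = 1.36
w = -0.08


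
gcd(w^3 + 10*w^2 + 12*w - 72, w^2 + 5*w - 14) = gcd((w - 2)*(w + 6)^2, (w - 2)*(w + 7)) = w - 2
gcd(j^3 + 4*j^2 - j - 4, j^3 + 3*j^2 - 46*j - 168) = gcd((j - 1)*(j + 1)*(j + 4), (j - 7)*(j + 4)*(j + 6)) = j + 4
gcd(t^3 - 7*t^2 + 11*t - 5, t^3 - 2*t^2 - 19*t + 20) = t^2 - 6*t + 5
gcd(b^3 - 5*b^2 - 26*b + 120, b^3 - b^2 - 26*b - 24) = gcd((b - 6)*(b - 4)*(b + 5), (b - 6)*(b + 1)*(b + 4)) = b - 6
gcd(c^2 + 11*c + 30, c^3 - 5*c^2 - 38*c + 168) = c + 6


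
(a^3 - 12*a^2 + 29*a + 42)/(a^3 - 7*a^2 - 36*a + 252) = (a + 1)/(a + 6)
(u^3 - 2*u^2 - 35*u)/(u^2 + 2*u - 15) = u*(u - 7)/(u - 3)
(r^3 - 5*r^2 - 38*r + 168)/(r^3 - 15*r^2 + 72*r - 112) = (r + 6)/(r - 4)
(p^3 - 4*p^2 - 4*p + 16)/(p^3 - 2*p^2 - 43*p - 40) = (-p^3 + 4*p^2 + 4*p - 16)/(-p^3 + 2*p^2 + 43*p + 40)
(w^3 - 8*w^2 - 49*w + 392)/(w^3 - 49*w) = (w - 8)/w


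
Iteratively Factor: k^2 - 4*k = (k - 4)*(k)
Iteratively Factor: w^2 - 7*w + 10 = (w - 5)*(w - 2)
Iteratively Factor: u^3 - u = (u)*(u^2 - 1) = u*(u - 1)*(u + 1)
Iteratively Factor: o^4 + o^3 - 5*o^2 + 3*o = (o)*(o^3 + o^2 - 5*o + 3) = o*(o - 1)*(o^2 + 2*o - 3) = o*(o - 1)^2*(o + 3)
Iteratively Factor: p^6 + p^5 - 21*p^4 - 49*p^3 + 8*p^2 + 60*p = (p + 2)*(p^5 - p^4 - 19*p^3 - 11*p^2 + 30*p) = p*(p + 2)*(p^4 - p^3 - 19*p^2 - 11*p + 30) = p*(p - 1)*(p + 2)*(p^3 - 19*p - 30) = p*(p - 5)*(p - 1)*(p + 2)*(p^2 + 5*p + 6) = p*(p - 5)*(p - 1)*(p + 2)^2*(p + 3)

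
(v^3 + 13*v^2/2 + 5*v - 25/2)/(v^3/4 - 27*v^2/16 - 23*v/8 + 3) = 8*(2*v^3 + 13*v^2 + 10*v - 25)/(4*v^3 - 27*v^2 - 46*v + 48)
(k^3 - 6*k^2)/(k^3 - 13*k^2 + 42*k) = k/(k - 7)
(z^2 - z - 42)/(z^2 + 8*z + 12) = (z - 7)/(z + 2)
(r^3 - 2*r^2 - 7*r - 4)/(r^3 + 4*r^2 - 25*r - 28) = (r + 1)/(r + 7)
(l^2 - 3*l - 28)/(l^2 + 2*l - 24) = (l^2 - 3*l - 28)/(l^2 + 2*l - 24)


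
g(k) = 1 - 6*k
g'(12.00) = -6.00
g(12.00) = -71.00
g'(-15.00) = -6.00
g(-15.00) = 91.00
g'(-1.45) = -6.00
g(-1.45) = 9.70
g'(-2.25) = -6.00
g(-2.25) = 14.50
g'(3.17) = -6.00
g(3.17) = -18.02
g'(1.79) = -6.00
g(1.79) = -9.74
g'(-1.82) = -6.00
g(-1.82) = 11.92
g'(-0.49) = -6.00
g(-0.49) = 3.94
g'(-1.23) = -6.00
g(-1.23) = 8.38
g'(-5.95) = -6.00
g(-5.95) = 36.70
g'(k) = -6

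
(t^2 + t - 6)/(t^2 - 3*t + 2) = (t + 3)/(t - 1)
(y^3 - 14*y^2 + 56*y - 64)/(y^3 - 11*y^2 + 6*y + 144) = (y^2 - 6*y + 8)/(y^2 - 3*y - 18)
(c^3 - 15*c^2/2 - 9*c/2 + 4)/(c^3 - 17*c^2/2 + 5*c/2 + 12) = (2*c - 1)/(2*c - 3)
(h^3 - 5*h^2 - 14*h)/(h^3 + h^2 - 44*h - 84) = h/(h + 6)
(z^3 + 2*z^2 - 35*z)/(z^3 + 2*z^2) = (z^2 + 2*z - 35)/(z*(z + 2))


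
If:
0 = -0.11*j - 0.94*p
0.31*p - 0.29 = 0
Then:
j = -7.99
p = 0.94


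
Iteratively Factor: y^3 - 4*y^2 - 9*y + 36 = (y - 3)*(y^2 - y - 12) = (y - 3)*(y + 3)*(y - 4)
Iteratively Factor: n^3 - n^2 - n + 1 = (n - 1)*(n^2 - 1) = (n - 1)*(n + 1)*(n - 1)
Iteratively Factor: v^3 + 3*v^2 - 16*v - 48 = (v - 4)*(v^2 + 7*v + 12) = (v - 4)*(v + 3)*(v + 4)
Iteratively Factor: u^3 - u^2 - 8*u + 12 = (u + 3)*(u^2 - 4*u + 4) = (u - 2)*(u + 3)*(u - 2)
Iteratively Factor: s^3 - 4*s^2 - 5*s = (s)*(s^2 - 4*s - 5) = s*(s - 5)*(s + 1)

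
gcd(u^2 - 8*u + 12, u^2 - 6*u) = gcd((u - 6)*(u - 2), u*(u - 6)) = u - 6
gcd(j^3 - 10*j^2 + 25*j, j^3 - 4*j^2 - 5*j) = j^2 - 5*j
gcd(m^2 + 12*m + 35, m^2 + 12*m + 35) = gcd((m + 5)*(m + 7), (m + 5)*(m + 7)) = m^2 + 12*m + 35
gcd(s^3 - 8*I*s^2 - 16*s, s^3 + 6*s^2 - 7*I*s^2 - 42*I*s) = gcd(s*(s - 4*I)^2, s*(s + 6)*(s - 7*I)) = s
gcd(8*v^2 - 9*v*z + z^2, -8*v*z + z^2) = -8*v + z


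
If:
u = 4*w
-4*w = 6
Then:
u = -6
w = -3/2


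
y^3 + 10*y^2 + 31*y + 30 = (y + 2)*(y + 3)*(y + 5)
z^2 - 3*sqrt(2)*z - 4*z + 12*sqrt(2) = (z - 4)*(z - 3*sqrt(2))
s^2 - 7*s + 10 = (s - 5)*(s - 2)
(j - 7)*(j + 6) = j^2 - j - 42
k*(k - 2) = k^2 - 2*k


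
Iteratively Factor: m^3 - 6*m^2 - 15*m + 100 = (m - 5)*(m^2 - m - 20) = (m - 5)*(m + 4)*(m - 5)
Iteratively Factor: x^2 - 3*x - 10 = (x + 2)*(x - 5)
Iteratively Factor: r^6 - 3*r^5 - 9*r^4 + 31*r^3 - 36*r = (r)*(r^5 - 3*r^4 - 9*r^3 + 31*r^2 - 36) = r*(r - 2)*(r^4 - r^3 - 11*r^2 + 9*r + 18) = r*(r - 2)*(r + 1)*(r^3 - 2*r^2 - 9*r + 18) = r*(r - 2)*(r + 1)*(r + 3)*(r^2 - 5*r + 6) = r*(r - 2)^2*(r + 1)*(r + 3)*(r - 3)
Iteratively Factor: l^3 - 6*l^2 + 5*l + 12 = (l + 1)*(l^2 - 7*l + 12) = (l - 3)*(l + 1)*(l - 4)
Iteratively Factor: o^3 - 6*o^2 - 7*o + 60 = (o - 5)*(o^2 - o - 12) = (o - 5)*(o + 3)*(o - 4)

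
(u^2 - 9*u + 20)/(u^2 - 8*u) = (u^2 - 9*u + 20)/(u*(u - 8))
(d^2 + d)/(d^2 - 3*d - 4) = d/(d - 4)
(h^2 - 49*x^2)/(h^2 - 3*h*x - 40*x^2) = (-h^2 + 49*x^2)/(-h^2 + 3*h*x + 40*x^2)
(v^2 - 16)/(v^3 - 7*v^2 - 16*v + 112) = 1/(v - 7)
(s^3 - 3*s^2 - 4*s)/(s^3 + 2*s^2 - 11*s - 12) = s*(s - 4)/(s^2 + s - 12)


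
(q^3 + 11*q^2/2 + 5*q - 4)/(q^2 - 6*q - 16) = (q^2 + 7*q/2 - 2)/(q - 8)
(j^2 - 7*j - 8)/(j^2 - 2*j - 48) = (j + 1)/(j + 6)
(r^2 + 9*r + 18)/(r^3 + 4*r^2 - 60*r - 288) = (r + 3)/(r^2 - 2*r - 48)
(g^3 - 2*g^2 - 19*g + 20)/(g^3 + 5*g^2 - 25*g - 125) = (g^2 + 3*g - 4)/(g^2 + 10*g + 25)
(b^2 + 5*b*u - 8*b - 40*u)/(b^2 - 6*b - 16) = (b + 5*u)/(b + 2)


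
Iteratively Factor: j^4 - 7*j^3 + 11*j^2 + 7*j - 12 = (j - 3)*(j^3 - 4*j^2 - j + 4) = (j - 4)*(j - 3)*(j^2 - 1) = (j - 4)*(j - 3)*(j + 1)*(j - 1)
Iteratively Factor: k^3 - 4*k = (k - 2)*(k^2 + 2*k) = (k - 2)*(k + 2)*(k)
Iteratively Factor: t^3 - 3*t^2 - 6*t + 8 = (t + 2)*(t^2 - 5*t + 4) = (t - 1)*(t + 2)*(t - 4)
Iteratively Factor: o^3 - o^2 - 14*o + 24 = (o - 3)*(o^2 + 2*o - 8) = (o - 3)*(o - 2)*(o + 4)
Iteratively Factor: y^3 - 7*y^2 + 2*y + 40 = (y - 5)*(y^2 - 2*y - 8) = (y - 5)*(y - 4)*(y + 2)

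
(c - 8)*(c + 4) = c^2 - 4*c - 32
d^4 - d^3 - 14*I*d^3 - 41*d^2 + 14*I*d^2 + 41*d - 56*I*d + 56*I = (d - 1)*(d - 8*I)*(d - 7*I)*(d + I)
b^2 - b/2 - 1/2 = (b - 1)*(b + 1/2)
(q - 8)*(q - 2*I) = q^2 - 8*q - 2*I*q + 16*I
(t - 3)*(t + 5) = t^2 + 2*t - 15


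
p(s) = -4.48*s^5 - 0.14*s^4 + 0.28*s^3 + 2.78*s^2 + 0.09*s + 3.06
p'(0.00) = 0.09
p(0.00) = 3.06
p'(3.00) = -1805.19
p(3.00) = -1064.07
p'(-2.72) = -1223.64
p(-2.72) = 677.08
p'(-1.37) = -83.42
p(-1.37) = 28.56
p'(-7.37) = -65858.38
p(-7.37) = 97040.94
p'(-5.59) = -21779.26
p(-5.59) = 24357.09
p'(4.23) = -7175.24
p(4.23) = -6037.53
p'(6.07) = -30469.50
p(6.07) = -36937.98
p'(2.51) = -878.60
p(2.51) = -426.65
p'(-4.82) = -12034.76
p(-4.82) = 11615.32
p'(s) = -22.4*s^4 - 0.56*s^3 + 0.84*s^2 + 5.56*s + 0.09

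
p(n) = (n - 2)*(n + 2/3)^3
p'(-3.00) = -94.37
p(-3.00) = 63.52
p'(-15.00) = -13422.37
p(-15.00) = 50059.96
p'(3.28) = 121.29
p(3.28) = 78.69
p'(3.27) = 120.05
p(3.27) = 77.48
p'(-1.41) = -6.06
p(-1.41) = 1.40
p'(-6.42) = -1026.57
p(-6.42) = 1603.51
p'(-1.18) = -2.65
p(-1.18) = 0.43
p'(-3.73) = -190.06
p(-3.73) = 164.72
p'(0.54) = -4.62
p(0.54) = -2.57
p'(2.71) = 62.79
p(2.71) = 27.34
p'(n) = 3*(n - 2)*(n + 2/3)^2 + (n + 2/3)^3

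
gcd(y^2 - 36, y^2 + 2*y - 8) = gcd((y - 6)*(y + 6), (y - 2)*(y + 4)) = 1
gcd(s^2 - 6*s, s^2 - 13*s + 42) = s - 6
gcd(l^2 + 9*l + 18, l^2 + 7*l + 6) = l + 6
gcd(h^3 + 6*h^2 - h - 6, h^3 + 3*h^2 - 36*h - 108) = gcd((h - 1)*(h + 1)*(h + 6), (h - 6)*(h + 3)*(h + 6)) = h + 6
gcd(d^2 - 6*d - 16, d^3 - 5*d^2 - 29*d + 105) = 1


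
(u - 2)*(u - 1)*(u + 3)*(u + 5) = u^4 + 5*u^3 - 7*u^2 - 29*u + 30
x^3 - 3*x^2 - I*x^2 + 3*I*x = x*(x - 3)*(x - I)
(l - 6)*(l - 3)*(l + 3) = l^3 - 6*l^2 - 9*l + 54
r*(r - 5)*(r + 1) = r^3 - 4*r^2 - 5*r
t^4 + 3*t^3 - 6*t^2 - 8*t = t*(t - 2)*(t + 1)*(t + 4)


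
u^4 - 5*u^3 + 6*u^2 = u^2*(u - 3)*(u - 2)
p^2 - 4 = (p - 2)*(p + 2)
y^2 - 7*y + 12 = (y - 4)*(y - 3)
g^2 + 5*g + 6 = (g + 2)*(g + 3)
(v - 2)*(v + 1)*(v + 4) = v^3 + 3*v^2 - 6*v - 8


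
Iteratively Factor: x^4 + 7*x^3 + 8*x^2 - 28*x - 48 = (x + 2)*(x^3 + 5*x^2 - 2*x - 24) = (x + 2)*(x + 3)*(x^2 + 2*x - 8) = (x + 2)*(x + 3)*(x + 4)*(x - 2)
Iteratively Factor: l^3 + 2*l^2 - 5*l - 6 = (l - 2)*(l^2 + 4*l + 3) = (l - 2)*(l + 3)*(l + 1)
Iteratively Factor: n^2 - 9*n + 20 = (n - 4)*(n - 5)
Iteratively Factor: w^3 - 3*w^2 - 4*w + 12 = (w + 2)*(w^2 - 5*w + 6) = (w - 2)*(w + 2)*(w - 3)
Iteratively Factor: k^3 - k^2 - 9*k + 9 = (k - 3)*(k^2 + 2*k - 3) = (k - 3)*(k - 1)*(k + 3)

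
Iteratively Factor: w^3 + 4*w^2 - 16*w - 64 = (w + 4)*(w^2 - 16) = (w - 4)*(w + 4)*(w + 4)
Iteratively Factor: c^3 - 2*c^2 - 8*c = (c)*(c^2 - 2*c - 8) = c*(c - 4)*(c + 2)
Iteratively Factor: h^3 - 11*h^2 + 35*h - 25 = (h - 1)*(h^2 - 10*h + 25) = (h - 5)*(h - 1)*(h - 5)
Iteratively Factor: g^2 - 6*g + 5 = (g - 1)*(g - 5)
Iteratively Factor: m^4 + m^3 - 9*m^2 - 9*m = (m - 3)*(m^3 + 4*m^2 + 3*m) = (m - 3)*(m + 1)*(m^2 + 3*m) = (m - 3)*(m + 1)*(m + 3)*(m)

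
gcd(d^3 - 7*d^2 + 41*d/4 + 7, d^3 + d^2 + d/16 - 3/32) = d + 1/2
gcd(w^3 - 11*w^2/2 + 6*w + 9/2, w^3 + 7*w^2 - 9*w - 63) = w - 3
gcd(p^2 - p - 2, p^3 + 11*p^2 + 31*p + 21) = p + 1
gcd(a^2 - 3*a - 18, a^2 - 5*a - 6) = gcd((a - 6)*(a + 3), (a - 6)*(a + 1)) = a - 6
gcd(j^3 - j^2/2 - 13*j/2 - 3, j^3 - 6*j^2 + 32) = j + 2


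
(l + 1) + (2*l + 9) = 3*l + 10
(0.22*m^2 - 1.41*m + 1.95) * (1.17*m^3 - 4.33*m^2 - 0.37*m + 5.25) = 0.2574*m^5 - 2.6023*m^4 + 8.3054*m^3 - 6.7668*m^2 - 8.124*m + 10.2375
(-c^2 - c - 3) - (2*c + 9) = -c^2 - 3*c - 12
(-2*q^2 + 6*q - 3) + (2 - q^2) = -3*q^2 + 6*q - 1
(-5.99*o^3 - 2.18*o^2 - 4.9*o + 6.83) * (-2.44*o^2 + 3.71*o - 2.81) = 14.6156*o^5 - 16.9037*o^4 + 20.7001*o^3 - 28.7184*o^2 + 39.1083*o - 19.1923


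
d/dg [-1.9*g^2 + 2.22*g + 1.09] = 2.22 - 3.8*g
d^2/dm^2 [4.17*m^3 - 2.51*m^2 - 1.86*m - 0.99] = 25.02*m - 5.02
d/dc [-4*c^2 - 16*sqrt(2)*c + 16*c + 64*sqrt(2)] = -8*c - 16*sqrt(2) + 16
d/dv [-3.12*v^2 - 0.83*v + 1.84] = -6.24*v - 0.83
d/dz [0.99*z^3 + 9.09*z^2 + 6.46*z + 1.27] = 2.97*z^2 + 18.18*z + 6.46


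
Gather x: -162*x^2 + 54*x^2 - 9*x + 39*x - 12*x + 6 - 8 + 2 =-108*x^2 + 18*x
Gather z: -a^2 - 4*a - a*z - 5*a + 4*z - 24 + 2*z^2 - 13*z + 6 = -a^2 - 9*a + 2*z^2 + z*(-a - 9) - 18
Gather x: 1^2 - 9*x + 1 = 2 - 9*x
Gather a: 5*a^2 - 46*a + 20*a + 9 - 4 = 5*a^2 - 26*a + 5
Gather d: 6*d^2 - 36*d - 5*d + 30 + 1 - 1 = 6*d^2 - 41*d + 30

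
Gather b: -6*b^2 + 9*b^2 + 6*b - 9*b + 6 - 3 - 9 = 3*b^2 - 3*b - 6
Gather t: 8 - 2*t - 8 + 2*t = 0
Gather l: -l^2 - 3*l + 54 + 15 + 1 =-l^2 - 3*l + 70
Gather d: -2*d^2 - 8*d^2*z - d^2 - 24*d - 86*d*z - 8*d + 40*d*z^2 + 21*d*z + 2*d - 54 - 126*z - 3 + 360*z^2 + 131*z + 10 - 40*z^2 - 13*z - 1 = d^2*(-8*z - 3) + d*(40*z^2 - 65*z - 30) + 320*z^2 - 8*z - 48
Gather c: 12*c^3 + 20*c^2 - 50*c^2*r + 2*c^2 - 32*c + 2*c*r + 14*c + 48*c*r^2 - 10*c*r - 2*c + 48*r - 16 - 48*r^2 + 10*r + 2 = 12*c^3 + c^2*(22 - 50*r) + c*(48*r^2 - 8*r - 20) - 48*r^2 + 58*r - 14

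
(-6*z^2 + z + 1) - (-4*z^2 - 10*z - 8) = -2*z^2 + 11*z + 9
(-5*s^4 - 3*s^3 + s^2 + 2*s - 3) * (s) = -5*s^5 - 3*s^4 + s^3 + 2*s^2 - 3*s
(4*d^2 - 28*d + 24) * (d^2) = 4*d^4 - 28*d^3 + 24*d^2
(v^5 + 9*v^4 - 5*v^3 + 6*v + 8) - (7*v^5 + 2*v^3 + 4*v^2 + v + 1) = -6*v^5 + 9*v^4 - 7*v^3 - 4*v^2 + 5*v + 7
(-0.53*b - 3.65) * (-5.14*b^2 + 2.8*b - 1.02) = 2.7242*b^3 + 17.277*b^2 - 9.6794*b + 3.723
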